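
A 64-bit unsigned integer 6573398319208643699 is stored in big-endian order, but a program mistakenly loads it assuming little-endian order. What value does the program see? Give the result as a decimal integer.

8339704059013773659

6573398319208643699 in 64-bit hexadecimal is 0x5B3966F1A794BC73.
Stored big-endian, the bytes at ascending addresses are 5B 39 66 F1 A7 94 BC 73.
Read back as little-endian, the first byte is least significant, giving 0x73BC94A7F166395B.
0x73BC94A7F166395B = 8339704059013773659.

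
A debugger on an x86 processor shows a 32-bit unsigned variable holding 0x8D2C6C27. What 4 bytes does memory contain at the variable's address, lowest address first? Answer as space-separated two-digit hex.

27 6C 2C 8D

Split into bytes (most-significant first): 8D 2C 6C 27.
In little-endian order the low byte comes first in memory.
So at ascending addresses the bytes are 27 6C 2C 8D.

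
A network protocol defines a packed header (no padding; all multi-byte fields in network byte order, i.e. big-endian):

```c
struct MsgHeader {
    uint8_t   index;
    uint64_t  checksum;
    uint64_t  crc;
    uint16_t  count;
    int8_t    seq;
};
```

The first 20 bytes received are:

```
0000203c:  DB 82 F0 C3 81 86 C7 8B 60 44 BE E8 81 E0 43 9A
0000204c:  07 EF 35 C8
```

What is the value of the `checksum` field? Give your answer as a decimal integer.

`checksum` follows `index` (1 byte), so it starts at byte offset 1 and occupies 8 bytes.
Bytes at offsets 1..8: 82 F0 C3 81 86 C7 8B 60.
Big-endian: lowest address holds the most-significant byte.
The bytes are already most-significant first: 0x82F0C38186C78B60.
0x82F0C38186C78B60 = 9435256180420610912.

9435256180420610912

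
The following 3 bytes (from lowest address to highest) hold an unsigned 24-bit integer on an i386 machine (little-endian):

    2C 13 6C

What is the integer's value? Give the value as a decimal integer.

Little-endian: lowest address holds the least-significant byte.
Reassemble most-significant byte first: 6C 13 2C → 0x6C132C.
0x6C132C = 7082796.

7082796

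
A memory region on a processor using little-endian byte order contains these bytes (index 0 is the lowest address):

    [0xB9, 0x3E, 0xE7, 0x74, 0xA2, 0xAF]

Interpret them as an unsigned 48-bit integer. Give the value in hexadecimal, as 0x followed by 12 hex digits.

In little-endian order the low byte comes first in memory.
Reassemble most-significant byte first: AF A2 74 E7 3E B9 → 0xAFA274E73EB9.

0xAFA274E73EB9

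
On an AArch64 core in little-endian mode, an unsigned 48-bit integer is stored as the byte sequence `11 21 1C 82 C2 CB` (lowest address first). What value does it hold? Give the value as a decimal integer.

Little-endian: lowest address holds the least-significant byte.
Reassemble most-significant byte first: CB C2 82 1C 21 11 → 0xCBC2821C2111.
0xCBC2821C2111 = 224036266975505.

224036266975505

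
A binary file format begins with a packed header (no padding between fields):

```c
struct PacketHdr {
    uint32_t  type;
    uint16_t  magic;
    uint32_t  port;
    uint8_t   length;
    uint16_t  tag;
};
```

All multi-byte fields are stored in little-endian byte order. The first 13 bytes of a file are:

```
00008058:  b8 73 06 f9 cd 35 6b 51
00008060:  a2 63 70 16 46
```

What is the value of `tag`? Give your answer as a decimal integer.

`tag` follows `type` (4 B), `magic` (2 B), `port` (4 B), `length` (1 B), so it starts at offset 4 + 2 + 4 + 1 = 11 and occupies 2 bytes.
Bytes at offsets 11..12: 16 46.
In little-endian order the low byte comes first in memory.
Reassemble most-significant byte first: 46 16 → 0x4616.
0x4616 = 17942.

17942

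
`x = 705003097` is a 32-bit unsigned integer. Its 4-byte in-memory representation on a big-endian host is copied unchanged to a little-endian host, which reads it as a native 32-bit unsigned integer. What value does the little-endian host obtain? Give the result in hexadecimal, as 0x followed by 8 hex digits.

705003097 in 32-bit hexadecimal is 0x2A057E59.
Stored big-endian, the bytes at ascending addresses are 2A 05 7E 59.
Read back as little-endian, the first byte is least significant, giving 0x597E052A.

0x597E052A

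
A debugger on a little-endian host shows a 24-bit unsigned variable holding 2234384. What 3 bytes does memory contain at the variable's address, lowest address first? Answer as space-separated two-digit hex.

10 18 22

2234384 in hexadecimal, padded to 24 bits, is 0x221810.
Split into bytes (most-significant first): 22 18 10.
In little-endian order the low byte comes first in memory.
So at ascending addresses the bytes are 10 18 22.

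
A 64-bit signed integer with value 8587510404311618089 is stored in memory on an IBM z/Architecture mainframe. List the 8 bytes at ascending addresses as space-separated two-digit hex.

8587510404311618089 in hexadecimal, padded to 64 bits, is 0x772CF736D1F71229.
Split into bytes (most-significant first): 77 2C F7 36 D1 F7 12 29.
Big-endian: lowest address holds the most-significant byte.
So the memory order matches the most-significant-first order: 77 2C F7 36 D1 F7 12 29.

77 2C F7 36 D1 F7 12 29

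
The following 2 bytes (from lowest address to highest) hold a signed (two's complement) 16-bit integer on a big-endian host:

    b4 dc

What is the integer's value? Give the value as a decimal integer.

-19236

In big-endian order the high byte comes first in memory.
The bytes are already most-significant first: 0xB4DC.
Top bit is set, so as a signed 16-bit value this is 0xB4DC − 2^16 = -19236.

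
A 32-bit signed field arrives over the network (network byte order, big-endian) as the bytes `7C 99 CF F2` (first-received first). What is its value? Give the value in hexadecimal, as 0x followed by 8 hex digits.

Big-endian: lowest address holds the most-significant byte.
The bytes are already most-significant first: 0x7C99CFF2.

0x7C99CFF2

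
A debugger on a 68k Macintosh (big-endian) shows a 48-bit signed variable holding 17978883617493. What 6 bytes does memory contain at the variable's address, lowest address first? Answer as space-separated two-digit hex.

17978883617493 in hexadecimal, padded to 48 bits, is 0x105A08F8B2D5.
Split into bytes (most-significant first): 10 5A 08 F8 B2 D5.
In big-endian order the high byte comes first in memory.
So the memory order matches the most-significant-first order: 10 5A 08 F8 B2 D5.

10 5A 08 F8 B2 D5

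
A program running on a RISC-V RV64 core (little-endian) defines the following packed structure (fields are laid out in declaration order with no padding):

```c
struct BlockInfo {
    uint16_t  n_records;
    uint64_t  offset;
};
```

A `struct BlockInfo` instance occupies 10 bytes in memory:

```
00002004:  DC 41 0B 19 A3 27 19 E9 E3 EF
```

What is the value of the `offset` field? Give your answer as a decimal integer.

`offset` follows `n_records` (2 bytes), so it starts at byte offset 2 and occupies 8 bytes.
Bytes at offsets 2..9: 0B 19 A3 27 19 E9 E3 EF.
Little-endian: lowest address holds the least-significant byte.
Reassemble most-significant byte first: EF E3 E9 19 27 A3 19 0B → 0xEFE3E91927A3190B.
0xEFE3E91927A3190B = 17285916089026550027.

17285916089026550027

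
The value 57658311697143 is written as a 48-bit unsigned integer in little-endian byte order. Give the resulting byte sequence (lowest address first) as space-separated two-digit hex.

57658311697143 in hexadecimal, padded to 48 bits, is 0x34709F2FE2F7.
Split into bytes (most-significant first): 34 70 9F 2F E2 F7.
Little-endian stores the least-significant byte at the lowest address.
So at ascending addresses the bytes are F7 E2 2F 9F 70 34.

F7 E2 2F 9F 70 34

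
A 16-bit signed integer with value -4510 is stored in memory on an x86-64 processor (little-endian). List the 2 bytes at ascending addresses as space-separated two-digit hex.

Two's complement of -4510 in 16 bits: 4510 = 0x119E; invert → 0xEE61; add 1 → 0xEE62.
Split into bytes (most-significant first): EE 62.
Little-endian: lowest address holds the least-significant byte.
So at ascending addresses the bytes are 62 EE.

62 EE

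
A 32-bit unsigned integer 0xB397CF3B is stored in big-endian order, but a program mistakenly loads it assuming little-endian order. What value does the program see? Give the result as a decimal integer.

1003460531

Stored big-endian, the bytes at ascending addresses are B3 97 CF 3B.
Read back as little-endian, the first byte is least significant, giving 0x3BCF97B3.
0x3BCF97B3 = 1003460531.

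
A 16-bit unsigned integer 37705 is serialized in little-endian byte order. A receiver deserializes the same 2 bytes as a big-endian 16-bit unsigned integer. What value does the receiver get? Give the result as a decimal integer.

18835

37705 in 16-bit hexadecimal is 0x9349.
Stored little-endian, the bytes at ascending addresses are 49 93.
Read back as big-endian, the last byte is least significant, giving 0x4993.
0x4993 = 18835.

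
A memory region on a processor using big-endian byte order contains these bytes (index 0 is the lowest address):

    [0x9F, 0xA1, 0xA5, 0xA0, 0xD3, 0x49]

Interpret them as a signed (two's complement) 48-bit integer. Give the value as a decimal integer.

In big-endian order the high byte comes first in memory.
The bytes are already most-significant first: 0x9FA1A5A0D349.
Top bit is set, so as a signed 48-bit value this is 0x9FA1A5A0D349 − 2^48 = -105958359379127.

-105958359379127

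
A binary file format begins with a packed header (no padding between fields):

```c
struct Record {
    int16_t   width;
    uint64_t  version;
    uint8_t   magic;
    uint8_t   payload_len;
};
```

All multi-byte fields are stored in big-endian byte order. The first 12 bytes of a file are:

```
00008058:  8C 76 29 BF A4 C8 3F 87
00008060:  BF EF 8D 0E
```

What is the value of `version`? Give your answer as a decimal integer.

3008304256073056239

`version` follows `width` (2 bytes), so it starts at byte offset 2 and occupies 8 bytes.
Bytes at offsets 2..9: 29 BF A4 C8 3F 87 BF EF.
In big-endian order the high byte comes first in memory.
The bytes are already most-significant first: 0x29BFA4C83F87BFEF.
0x29BFA4C83F87BFEF = 3008304256073056239.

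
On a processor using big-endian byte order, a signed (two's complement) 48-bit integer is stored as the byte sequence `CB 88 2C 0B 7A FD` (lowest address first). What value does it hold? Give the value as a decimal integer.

Big-endian stores the most-significant byte at the lowest address.
The bytes are already most-significant first: 0xCB882C0B7AFD.
Top bit is set, so as a signed 48-bit value this is 0xCB882C0B7AFD − 2^48 = -57689261769987.

-57689261769987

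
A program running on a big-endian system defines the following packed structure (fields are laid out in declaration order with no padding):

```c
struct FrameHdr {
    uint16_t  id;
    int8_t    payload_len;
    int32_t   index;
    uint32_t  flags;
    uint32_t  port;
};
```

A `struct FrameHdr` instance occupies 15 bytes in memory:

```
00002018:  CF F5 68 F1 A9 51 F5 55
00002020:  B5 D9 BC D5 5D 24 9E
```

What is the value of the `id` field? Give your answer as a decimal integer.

`id` is the first field, at byte offset 0, occupying 2 bytes.
Bytes at offsets 0..1: CF F5.
Big-endian: lowest address holds the most-significant byte.
The bytes are already most-significant first: 0xCFF5.
0xCFF5 = 53237.

53237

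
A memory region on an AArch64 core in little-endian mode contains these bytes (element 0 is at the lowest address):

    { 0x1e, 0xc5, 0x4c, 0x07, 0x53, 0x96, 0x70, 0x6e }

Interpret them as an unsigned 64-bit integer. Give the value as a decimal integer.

7958025824912590110

Little-endian stores the least-significant byte at the lowest address.
Reassemble most-significant byte first: 6E 70 96 53 07 4C C5 1E → 0x6E709653074CC51E.
0x6E709653074CC51E = 7958025824912590110.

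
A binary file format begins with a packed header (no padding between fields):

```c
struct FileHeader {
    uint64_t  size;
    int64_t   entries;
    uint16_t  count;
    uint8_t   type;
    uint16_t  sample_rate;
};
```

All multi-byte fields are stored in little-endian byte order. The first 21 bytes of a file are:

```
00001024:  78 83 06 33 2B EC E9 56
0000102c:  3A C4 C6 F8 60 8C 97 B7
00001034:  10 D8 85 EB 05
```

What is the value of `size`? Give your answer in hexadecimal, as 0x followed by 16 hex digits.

`size` is the first field, at byte offset 0, occupying 8 bytes.
Bytes at offsets 0..7: 78 83 06 33 2B EC E9 56.
Little-endian stores the least-significant byte at the lowest address.
Reassemble most-significant byte first: 56 E9 EC 2B 33 06 83 78 → 0x56E9EC2B33068378.

0x56E9EC2B33068378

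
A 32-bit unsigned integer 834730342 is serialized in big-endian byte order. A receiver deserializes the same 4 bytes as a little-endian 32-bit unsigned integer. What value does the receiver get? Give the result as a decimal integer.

834730342 in 32-bit hexadecimal is 0x31C0F966.
Stored big-endian, the bytes at ascending addresses are 31 C0 F9 66.
Read back as little-endian, the first byte is least significant, giving 0x66F9C031.
0x66F9C031 = 1727643697.

1727643697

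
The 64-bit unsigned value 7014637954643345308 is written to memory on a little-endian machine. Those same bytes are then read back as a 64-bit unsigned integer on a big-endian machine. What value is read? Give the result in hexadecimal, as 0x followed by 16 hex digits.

0x9C3F7DFA0D005961

7014637954643345308 in 64-bit hexadecimal is 0x6159000DFA7D3F9C.
Stored little-endian, the bytes at ascending addresses are 9C 3F 7D FA 0D 00 59 61.
Read back as big-endian, the last byte is least significant, giving 0x9C3F7DFA0D005961.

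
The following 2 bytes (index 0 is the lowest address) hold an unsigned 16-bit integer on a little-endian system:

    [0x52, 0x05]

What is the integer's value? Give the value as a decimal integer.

In little-endian order the low byte comes first in memory.
Reassemble most-significant byte first: 05 52 → 0x0552.
0x0552 = 1362.

1362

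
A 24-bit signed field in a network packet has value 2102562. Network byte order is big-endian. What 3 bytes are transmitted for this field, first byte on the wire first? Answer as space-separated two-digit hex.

2102562 in hexadecimal, padded to 24 bits, is 0x201522.
Split into bytes (most-significant first): 20 15 22.
Big-endian: lowest address holds the most-significant byte.
So the memory order matches the most-significant-first order: 20 15 22.

20 15 22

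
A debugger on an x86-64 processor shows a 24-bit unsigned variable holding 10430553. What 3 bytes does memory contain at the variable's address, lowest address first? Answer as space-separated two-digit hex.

10430553 in hexadecimal, padded to 24 bits, is 0x9F2859.
Split into bytes (most-significant first): 9F 28 59.
Little-endian stores the least-significant byte at the lowest address.
So at ascending addresses the bytes are 59 28 9F.

59 28 9F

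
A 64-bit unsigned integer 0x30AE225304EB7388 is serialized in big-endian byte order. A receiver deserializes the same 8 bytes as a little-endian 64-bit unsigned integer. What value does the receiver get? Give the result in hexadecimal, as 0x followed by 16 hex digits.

0x8873EB045322AE30

Stored big-endian, the bytes at ascending addresses are 30 AE 22 53 04 EB 73 88.
Read back as little-endian, the first byte is least significant, giving 0x8873EB045322AE30.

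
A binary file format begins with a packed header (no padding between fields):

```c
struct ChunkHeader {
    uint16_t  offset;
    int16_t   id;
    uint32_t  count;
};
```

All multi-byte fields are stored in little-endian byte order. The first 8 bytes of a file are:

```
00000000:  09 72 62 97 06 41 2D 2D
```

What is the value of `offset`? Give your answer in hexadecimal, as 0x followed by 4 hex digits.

0x7209

`offset` is the first field, at byte offset 0, occupying 2 bytes.
Bytes at offsets 0..1: 09 72.
In little-endian order the low byte comes first in memory.
Reassemble most-significant byte first: 72 09 → 0x7209.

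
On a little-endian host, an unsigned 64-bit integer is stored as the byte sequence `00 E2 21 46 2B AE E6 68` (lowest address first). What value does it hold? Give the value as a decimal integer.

7558920525471408640

In little-endian order the low byte comes first in memory.
Reassemble most-significant byte first: 68 E6 AE 2B 46 21 E2 00 → 0x68E6AE2B4621E200.
0x68E6AE2B4621E200 = 7558920525471408640.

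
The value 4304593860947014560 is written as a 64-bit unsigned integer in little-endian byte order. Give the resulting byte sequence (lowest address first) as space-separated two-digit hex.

A0 F3 12 50 4F FD BC 3B

4304593860947014560 in hexadecimal, padded to 64 bits, is 0x3BBCFD4F5012F3A0.
Split into bytes (most-significant first): 3B BC FD 4F 50 12 F3 A0.
Little-endian stores the least-significant byte at the lowest address.
So at ascending addresses the bytes are A0 F3 12 50 4F FD BC 3B.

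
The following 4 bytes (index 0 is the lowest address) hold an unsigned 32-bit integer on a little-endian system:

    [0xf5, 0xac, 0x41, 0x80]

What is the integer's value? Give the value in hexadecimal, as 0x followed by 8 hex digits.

0x8041ACF5

In little-endian order the low byte comes first in memory.
Reassemble most-significant byte first: 80 41 AC F5 → 0x8041ACF5.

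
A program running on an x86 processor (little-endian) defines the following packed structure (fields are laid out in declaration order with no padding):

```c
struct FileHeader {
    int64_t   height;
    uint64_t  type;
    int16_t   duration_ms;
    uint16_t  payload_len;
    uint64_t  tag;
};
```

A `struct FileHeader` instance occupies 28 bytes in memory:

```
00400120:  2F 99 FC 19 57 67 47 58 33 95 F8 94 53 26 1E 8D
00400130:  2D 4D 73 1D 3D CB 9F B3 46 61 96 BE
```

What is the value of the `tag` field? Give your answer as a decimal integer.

13733271070002105149

`tag` follows `height` (8 B), `type` (8 B), `duration_ms` (2 B), `payload_len` (2 B), so it starts at offset 8 + 8 + 2 + 2 = 20 and occupies 8 bytes.
Bytes at offsets 20..27: 3D CB 9F B3 46 61 96 BE.
Little-endian stores the least-significant byte at the lowest address.
Reassemble most-significant byte first: BE 96 61 46 B3 9F CB 3D → 0xBE966146B39FCB3D.
0xBE966146B39FCB3D = 13733271070002105149.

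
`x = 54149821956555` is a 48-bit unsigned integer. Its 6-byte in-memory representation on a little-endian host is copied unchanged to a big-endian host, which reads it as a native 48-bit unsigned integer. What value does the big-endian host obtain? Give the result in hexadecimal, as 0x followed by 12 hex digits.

0xCB01E7BC3F31

54149821956555 in 48-bit hexadecimal is 0x313FBCE701CB.
Stored little-endian, the bytes at ascending addresses are CB 01 E7 BC 3F 31.
Read back as big-endian, the last byte is least significant, giving 0xCB01E7BC3F31.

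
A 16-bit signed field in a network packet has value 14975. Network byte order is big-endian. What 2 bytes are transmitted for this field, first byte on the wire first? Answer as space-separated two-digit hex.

14975 in hexadecimal, padded to 16 bits, is 0x3A7F.
Split into bytes (most-significant first): 3A 7F.
Big-endian stores the most-significant byte at the lowest address.
So the memory order matches the most-significant-first order: 3A 7F.

3A 7F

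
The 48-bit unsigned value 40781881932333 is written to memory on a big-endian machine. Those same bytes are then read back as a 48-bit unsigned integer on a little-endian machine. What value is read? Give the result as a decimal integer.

50554269407013

40781881932333 in 48-bit hexadecimal is 0x25174595FA2D.
Stored big-endian, the bytes at ascending addresses are 25 17 45 95 FA 2D.
Read back as little-endian, the first byte is least significant, giving 0x2DFA95451725.
0x2DFA95451725 = 50554269407013.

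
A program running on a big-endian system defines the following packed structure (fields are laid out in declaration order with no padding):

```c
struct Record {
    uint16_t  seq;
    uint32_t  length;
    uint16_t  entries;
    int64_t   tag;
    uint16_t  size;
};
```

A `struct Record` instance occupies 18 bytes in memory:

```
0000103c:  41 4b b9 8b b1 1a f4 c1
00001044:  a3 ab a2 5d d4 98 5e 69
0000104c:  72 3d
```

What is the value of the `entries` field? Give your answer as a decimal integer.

`entries` follows `seq` (2 B), `length` (4 B), so it starts at offset 2 + 4 = 6 and occupies 2 bytes.
Bytes at offsets 6..7: F4 C1.
Big-endian: lowest address holds the most-significant byte.
The bytes are already most-significant first: 0xF4C1.
0xF4C1 = 62657.

62657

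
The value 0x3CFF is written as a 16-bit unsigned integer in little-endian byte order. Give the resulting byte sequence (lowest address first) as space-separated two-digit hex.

FF 3C

Split into bytes (most-significant first): 3C FF.
Little-endian stores the least-significant byte at the lowest address.
So at ascending addresses the bytes are FF 3C.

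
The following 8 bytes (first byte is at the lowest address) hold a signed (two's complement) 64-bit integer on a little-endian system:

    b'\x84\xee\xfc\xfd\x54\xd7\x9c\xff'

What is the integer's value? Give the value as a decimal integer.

Little-endian: lowest address holds the least-significant byte.
Reassemble most-significant byte first: FF 9C D7 54 FD FC EE 84 → 0xFF9CD754FDFCEE84.
Top bit is set, so as a signed 64-bit value this is 0xFF9CD754FDFCEE84 − 2^64 = -27910737632629116.

-27910737632629116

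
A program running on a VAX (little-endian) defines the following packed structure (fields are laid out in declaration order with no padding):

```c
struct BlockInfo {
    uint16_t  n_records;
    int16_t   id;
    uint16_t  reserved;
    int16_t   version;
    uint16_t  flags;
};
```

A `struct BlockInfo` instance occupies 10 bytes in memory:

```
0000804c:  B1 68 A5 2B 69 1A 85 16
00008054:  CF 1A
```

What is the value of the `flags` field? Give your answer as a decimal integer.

`flags` follows `n_records` (2 B), `id` (2 B), `reserved` (2 B), `version` (2 B), so it starts at offset 2 + 2 + 2 + 2 = 8 and occupies 2 bytes.
Bytes at offsets 8..9: CF 1A.
In little-endian order the low byte comes first in memory.
Reassemble most-significant byte first: 1A CF → 0x1ACF.
0x1ACF = 6863.

6863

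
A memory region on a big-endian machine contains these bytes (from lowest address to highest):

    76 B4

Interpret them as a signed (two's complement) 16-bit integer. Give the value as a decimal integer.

30388

Big-endian stores the most-significant byte at the lowest address.
The bytes are already most-significant first: 0x76B4.
0x76B4 = 30388.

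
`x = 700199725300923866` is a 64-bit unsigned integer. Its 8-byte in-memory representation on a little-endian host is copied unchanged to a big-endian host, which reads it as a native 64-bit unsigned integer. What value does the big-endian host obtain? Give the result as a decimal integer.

700199725300923866 in 64-bit hexadecimal is 0x09B79BF0BA633DDA.
Stored little-endian, the bytes at ascending addresses are DA 3D 63 BA F0 9B B7 09.
Read back as big-endian, the last byte is least significant, giving 0xDA3D63BAF09BB709.
0xDA3D63BAF09BB709 = 15725835128399443721.

15725835128399443721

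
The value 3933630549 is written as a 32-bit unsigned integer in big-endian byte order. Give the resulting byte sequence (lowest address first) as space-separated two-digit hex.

EA 76 70 55

3933630549 in hexadecimal, padded to 32 bits, is 0xEA767055.
Split into bytes (most-significant first): EA 76 70 55.
Big-endian: lowest address holds the most-significant byte.
So the memory order matches the most-significant-first order: EA 76 70 55.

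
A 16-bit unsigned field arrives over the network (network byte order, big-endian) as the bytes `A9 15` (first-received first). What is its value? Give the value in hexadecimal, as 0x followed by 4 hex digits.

0xA915

Big-endian: lowest address holds the most-significant byte.
The bytes are already most-significant first: 0xA915.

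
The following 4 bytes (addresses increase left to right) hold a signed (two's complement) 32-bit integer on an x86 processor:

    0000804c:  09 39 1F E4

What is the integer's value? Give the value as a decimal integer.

-467715831

Little-endian stores the least-significant byte at the lowest address.
Reassemble most-significant byte first: E4 1F 39 09 → 0xE41F3909.
Top bit is set, so as a signed 32-bit value this is 0xE41F3909 − 2^32 = -467715831.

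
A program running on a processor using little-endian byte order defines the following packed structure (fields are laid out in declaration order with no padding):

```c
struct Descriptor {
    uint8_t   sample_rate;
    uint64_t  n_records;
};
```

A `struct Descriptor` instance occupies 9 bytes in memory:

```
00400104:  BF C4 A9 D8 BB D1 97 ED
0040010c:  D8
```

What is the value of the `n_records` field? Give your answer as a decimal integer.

15631316808728357316

`n_records` follows `sample_rate` (1 byte), so it starts at byte offset 1 and occupies 8 bytes.
Bytes at offsets 1..8: C4 A9 D8 BB D1 97 ED D8.
Little-endian stores the least-significant byte at the lowest address.
Reassemble most-significant byte first: D8 ED 97 D1 BB D8 A9 C4 → 0xD8ED97D1BBD8A9C4.
0xD8ED97D1BBD8A9C4 = 15631316808728357316.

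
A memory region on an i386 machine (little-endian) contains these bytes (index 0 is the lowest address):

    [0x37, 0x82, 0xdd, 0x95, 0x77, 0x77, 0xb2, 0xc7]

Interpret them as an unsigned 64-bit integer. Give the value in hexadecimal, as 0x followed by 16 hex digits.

0xC7B2777795DD8237

Little-endian: lowest address holds the least-significant byte.
Reassemble most-significant byte first: C7 B2 77 77 95 DD 82 37 → 0xC7B2777795DD8237.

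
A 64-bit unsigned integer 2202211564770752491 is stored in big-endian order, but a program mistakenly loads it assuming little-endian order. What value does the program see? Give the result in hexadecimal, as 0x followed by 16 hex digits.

2202211564770752491 in 64-bit hexadecimal is 0x1E8FD3C0166AF7EB.
Stored big-endian, the bytes at ascending addresses are 1E 8F D3 C0 16 6A F7 EB.
Read back as little-endian, the first byte is least significant, giving 0xEBF76A16C0D38F1E.

0xEBF76A16C0D38F1E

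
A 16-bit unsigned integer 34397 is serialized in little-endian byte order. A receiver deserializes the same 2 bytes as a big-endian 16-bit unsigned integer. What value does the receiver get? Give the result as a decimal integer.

34397 in 16-bit hexadecimal is 0x865D.
Stored little-endian, the bytes at ascending addresses are 5D 86.
Read back as big-endian, the last byte is least significant, giving 0x5D86.
0x5D86 = 23942.

23942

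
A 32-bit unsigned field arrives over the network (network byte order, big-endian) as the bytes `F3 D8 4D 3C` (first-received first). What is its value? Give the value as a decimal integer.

4091039036

Big-endian: lowest address holds the most-significant byte.
The bytes are already most-significant first: 0xF3D84D3C.
0xF3D84D3C = 4091039036.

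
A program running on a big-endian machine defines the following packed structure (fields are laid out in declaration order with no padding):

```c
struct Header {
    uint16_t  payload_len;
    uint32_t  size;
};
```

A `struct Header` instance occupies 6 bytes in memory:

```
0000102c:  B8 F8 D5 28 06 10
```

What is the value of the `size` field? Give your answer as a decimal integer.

3576170000

`size` follows `payload_len` (2 bytes), so it starts at byte offset 2 and occupies 4 bytes.
Bytes at offsets 2..5: D5 28 06 10.
Big-endian: lowest address holds the most-significant byte.
The bytes are already most-significant first: 0xD5280610.
0xD5280610 = 3576170000.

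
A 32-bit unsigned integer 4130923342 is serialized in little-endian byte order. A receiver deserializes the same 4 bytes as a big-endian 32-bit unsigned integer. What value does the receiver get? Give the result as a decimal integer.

1323514102

4130923342 in 32-bit hexadecimal is 0xF638E34E.
Stored little-endian, the bytes at ascending addresses are 4E E3 38 F6.
Read back as big-endian, the last byte is least significant, giving 0x4EE338F6.
0x4EE338F6 = 1323514102.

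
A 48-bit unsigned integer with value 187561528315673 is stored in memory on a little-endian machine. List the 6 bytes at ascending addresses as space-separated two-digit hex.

19 CF 44 12 96 AA

187561528315673 in hexadecimal, padded to 48 bits, is 0xAA961244CF19.
Split into bytes (most-significant first): AA 96 12 44 CF 19.
Little-endian: lowest address holds the least-significant byte.
So at ascending addresses the bytes are 19 CF 44 12 96 AA.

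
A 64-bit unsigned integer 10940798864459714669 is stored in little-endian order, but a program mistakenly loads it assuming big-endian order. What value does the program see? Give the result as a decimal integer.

7876829504994727319

10940798864459714669 in 64-bit hexadecimal is 0x97D58699B31E506D.
Stored little-endian, the bytes at ascending addresses are 6D 50 1E B3 99 86 D5 97.
Read back as big-endian, the last byte is least significant, giving 0x6D501EB39986D597.
0x6D501EB39986D597 = 7876829504994727319.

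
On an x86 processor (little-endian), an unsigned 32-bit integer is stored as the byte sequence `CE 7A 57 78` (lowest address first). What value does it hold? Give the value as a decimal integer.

2018998990

In little-endian order the low byte comes first in memory.
Reassemble most-significant byte first: 78 57 7A CE → 0x78577ACE.
0x78577ACE = 2018998990.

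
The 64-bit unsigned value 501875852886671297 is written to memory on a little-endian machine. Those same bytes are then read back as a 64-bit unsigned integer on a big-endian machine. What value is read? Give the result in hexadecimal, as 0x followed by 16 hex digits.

0xC1FFA7DC6D05F706

501875852886671297 in 64-bit hexadecimal is 0x06F7056DDCA7FFC1.
Stored little-endian, the bytes at ascending addresses are C1 FF A7 DC 6D 05 F7 06.
Read back as big-endian, the last byte is least significant, giving 0xC1FFA7DC6D05F706.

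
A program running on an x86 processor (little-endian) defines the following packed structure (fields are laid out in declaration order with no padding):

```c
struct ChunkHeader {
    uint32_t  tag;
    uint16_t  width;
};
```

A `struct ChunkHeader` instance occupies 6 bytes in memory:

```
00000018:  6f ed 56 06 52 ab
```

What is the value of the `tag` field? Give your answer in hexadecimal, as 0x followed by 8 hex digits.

`tag` is the first field, at byte offset 0, occupying 4 bytes.
Bytes at offsets 0..3: 6F ED 56 06.
Little-endian: lowest address holds the least-significant byte.
Reassemble most-significant byte first: 06 56 ED 6F → 0x0656ED6F.

0x0656ED6F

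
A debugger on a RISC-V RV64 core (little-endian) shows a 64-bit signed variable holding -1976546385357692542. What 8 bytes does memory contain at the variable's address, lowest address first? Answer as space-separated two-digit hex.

Two's complement of -1976546385357692542 in 64 bits: 1976546385357692542 = 0x1B6E1A771D53DE7E; invert → 0xE491E588E2AC2181; add 1 → 0xE491E588E2AC2182.
Split into bytes (most-significant first): E4 91 E5 88 E2 AC 21 82.
In little-endian order the low byte comes first in memory.
So at ascending addresses the bytes are 82 21 AC E2 88 E5 91 E4.

82 21 AC E2 88 E5 91 E4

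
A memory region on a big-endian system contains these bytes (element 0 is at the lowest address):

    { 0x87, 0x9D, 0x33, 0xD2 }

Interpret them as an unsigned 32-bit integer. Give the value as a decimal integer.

In big-endian order the high byte comes first in memory.
The bytes are already most-significant first: 0x879D33D2.
0x879D33D2 = 2275226578.

2275226578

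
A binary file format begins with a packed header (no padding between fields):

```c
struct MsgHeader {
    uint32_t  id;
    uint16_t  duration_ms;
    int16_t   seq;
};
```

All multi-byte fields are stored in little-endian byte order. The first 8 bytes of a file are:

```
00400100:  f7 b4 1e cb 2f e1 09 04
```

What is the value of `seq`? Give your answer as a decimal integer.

`seq` follows `id` (4 B), `duration_ms` (2 B), so it starts at offset 4 + 2 = 6 and occupies 2 bytes.
Bytes at offsets 6..7: 09 04.
Little-endian: lowest address holds the least-significant byte.
Reassemble most-significant byte first: 04 09 → 0x0409.
0x0409 = 1033.

1033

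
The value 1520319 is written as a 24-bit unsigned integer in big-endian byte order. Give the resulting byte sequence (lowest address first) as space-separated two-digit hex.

17 32 BF

1520319 in hexadecimal, padded to 24 bits, is 0x1732BF.
Split into bytes (most-significant first): 17 32 BF.
Big-endian: lowest address holds the most-significant byte.
So the memory order matches the most-significant-first order: 17 32 BF.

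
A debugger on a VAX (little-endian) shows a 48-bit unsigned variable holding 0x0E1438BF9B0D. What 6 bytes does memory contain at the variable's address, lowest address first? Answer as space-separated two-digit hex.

0D 9B BF 38 14 0E

Split into bytes (most-significant first): 0E 14 38 BF 9B 0D.
Little-endian stores the least-significant byte at the lowest address.
So at ascending addresses the bytes are 0D 9B BF 38 14 0E.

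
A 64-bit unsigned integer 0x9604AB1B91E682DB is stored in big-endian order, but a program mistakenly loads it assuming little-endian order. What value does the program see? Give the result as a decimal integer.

15817458352187442326

Stored big-endian, the bytes at ascending addresses are 96 04 AB 1B 91 E6 82 DB.
Read back as little-endian, the first byte is least significant, giving 0xDB82E6911BAB0496.
0xDB82E6911BAB0496 = 15817458352187442326.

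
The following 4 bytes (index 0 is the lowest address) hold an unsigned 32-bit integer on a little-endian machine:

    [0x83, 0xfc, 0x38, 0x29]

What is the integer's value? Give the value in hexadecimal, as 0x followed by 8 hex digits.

0x2938FC83

Little-endian: lowest address holds the least-significant byte.
Reassemble most-significant byte first: 29 38 FC 83 → 0x2938FC83.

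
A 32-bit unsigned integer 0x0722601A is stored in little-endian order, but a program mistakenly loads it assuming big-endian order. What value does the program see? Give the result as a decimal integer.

442507783

Stored little-endian, the bytes at ascending addresses are 1A 60 22 07.
Read back as big-endian, the last byte is least significant, giving 0x1A602207.
0x1A602207 = 442507783.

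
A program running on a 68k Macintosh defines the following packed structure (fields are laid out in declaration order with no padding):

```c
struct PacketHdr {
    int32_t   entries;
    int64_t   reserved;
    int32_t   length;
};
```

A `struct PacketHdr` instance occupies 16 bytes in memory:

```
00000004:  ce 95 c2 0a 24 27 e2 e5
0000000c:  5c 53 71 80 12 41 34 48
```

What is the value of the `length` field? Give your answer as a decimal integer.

`length` follows `entries` (4 B), `reserved` (8 B), so it starts at offset 4 + 8 = 12 and occupies 4 bytes.
Bytes at offsets 12..15: 12 41 34 48.
Big-endian stores the most-significant byte at the lowest address.
The bytes are already most-significant first: 0x12413448.
0x12413448 = 306263112.

306263112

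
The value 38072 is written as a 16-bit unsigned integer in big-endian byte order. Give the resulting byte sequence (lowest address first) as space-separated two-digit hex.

38072 in hexadecimal, padded to 16 bits, is 0x94B8.
Split into bytes (most-significant first): 94 B8.
Big-endian stores the most-significant byte at the lowest address.
So the memory order matches the most-significant-first order: 94 B8.

94 B8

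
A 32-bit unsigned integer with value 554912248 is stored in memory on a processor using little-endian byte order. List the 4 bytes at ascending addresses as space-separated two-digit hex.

554912248 in hexadecimal, padded to 32 bits, is 0x211349F8.
Split into bytes (most-significant first): 21 13 49 F8.
In little-endian order the low byte comes first in memory.
So at ascending addresses the bytes are F8 49 13 21.

F8 49 13 21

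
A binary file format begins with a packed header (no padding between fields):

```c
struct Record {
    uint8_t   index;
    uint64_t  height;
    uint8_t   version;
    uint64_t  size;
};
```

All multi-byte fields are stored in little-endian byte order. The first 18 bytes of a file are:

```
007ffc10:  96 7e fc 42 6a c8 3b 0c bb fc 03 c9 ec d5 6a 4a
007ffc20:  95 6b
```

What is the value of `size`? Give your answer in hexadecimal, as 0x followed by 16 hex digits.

0x6B954A6AD5ECC903

`size` follows `index` (1 B), `height` (8 B), `version` (1 B), so it starts at offset 1 + 8 + 1 = 10 and occupies 8 bytes.
Bytes at offsets 10..17: 03 C9 EC D5 6A 4A 95 6B.
In little-endian order the low byte comes first in memory.
Reassemble most-significant byte first: 6B 95 4A 6A D5 EC C9 03 → 0x6B954A6AD5ECC903.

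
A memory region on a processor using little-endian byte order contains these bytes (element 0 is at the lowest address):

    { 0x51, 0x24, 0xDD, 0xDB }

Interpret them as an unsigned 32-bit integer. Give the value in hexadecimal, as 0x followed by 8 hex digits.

0xDBDD2451

Little-endian: lowest address holds the least-significant byte.
Reassemble most-significant byte first: DB DD 24 51 → 0xDBDD2451.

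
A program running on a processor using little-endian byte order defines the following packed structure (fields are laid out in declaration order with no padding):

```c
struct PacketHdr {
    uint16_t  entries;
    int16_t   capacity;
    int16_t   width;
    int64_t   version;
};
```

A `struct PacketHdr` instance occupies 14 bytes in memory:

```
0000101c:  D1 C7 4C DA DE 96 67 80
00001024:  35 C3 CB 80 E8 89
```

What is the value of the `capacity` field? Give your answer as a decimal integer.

`capacity` follows `entries` (2 bytes), so it starts at byte offset 2 and occupies 2 bytes.
Bytes at offsets 2..3: 4C DA.
In little-endian order the low byte comes first in memory.
Reassemble most-significant byte first: DA 4C → 0xDA4C.
Top bit is set, so as a signed 16-bit value this is 0xDA4C − 2^16 = -9652.

-9652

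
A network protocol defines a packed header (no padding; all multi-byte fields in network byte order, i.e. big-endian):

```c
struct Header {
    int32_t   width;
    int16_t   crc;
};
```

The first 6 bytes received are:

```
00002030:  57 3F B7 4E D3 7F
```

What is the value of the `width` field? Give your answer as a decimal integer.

1463793486

`width` is the first field, at byte offset 0, occupying 4 bytes.
Bytes at offsets 0..3: 57 3F B7 4E.
In big-endian order the high byte comes first in memory.
The bytes are already most-significant first: 0x573FB74E.
0x573FB74E = 1463793486.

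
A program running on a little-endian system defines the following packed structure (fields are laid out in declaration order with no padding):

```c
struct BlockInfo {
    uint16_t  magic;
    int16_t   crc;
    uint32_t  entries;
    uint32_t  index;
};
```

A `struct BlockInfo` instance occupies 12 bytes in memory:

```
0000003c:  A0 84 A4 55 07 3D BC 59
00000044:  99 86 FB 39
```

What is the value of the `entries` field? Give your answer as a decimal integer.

`entries` follows `magic` (2 B), `crc` (2 B), so it starts at offset 2 + 2 = 4 and occupies 4 bytes.
Bytes at offsets 4..7: 07 3D BC 59.
Little-endian stores the least-significant byte at the lowest address.
Reassemble most-significant byte first: 59 BC 3D 07 → 0x59BC3D07.
0x59BC3D07 = 1505508615.

1505508615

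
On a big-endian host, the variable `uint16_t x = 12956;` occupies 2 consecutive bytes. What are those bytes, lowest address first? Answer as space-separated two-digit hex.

12956 in hexadecimal, padded to 16 bits, is 0x329C.
Split into bytes (most-significant first): 32 9C.
Big-endian stores the most-significant byte at the lowest address.
So the memory order matches the most-significant-first order: 32 9C.

32 9C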